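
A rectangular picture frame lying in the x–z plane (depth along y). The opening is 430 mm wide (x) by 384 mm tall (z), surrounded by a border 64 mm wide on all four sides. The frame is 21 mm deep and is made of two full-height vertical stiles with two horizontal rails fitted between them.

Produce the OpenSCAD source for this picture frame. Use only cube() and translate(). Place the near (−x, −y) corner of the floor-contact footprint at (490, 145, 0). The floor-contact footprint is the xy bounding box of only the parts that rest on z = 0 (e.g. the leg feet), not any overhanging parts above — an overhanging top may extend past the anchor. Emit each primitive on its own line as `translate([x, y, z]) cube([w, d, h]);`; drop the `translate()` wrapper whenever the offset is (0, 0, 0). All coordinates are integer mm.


translate([490, 145, 0]) cube([64, 21, 512]);
translate([984, 145, 0]) cube([64, 21, 512]);
translate([554, 145, 0]) cube([430, 21, 64]);
translate([554, 145, 448]) cube([430, 21, 64]);


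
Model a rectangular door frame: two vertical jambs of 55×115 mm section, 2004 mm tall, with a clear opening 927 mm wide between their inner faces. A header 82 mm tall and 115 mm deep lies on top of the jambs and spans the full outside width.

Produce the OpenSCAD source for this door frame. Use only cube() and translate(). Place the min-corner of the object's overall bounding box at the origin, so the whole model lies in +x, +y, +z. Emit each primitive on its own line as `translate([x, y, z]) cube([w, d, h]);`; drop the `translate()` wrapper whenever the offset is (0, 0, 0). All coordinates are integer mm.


cube([55, 115, 2004]);
translate([982, 0, 0]) cube([55, 115, 2004]);
translate([0, 0, 2004]) cube([1037, 115, 82]);


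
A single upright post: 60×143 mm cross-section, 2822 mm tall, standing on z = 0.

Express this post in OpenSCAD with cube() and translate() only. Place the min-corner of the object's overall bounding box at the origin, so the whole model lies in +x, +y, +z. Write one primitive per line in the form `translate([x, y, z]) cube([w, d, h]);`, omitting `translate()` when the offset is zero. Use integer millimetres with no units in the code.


cube([60, 143, 2822]);


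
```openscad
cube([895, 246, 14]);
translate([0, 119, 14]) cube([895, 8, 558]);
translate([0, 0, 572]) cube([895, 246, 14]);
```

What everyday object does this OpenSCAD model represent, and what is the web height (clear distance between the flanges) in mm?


An I-beam. The web height is 558 mm.

Two wide flanges with a thin centred web — an I-beam. Overall 586 mm minus two 14 mm flanges gives a web of 586 − 2·14 = 558 mm.


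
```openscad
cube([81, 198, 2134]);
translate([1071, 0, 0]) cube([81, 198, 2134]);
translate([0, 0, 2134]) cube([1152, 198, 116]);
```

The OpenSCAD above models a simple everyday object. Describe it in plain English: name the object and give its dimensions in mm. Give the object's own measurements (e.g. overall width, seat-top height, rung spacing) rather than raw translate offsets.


A door frame. The clear opening is 990 mm wide and 2134 mm high. Two 81 mm wide jambs, 198 mm deep, stand either side of the opening from the floor to the top of the opening. A 116 mm thick head sits across the top of both jambs, spanning the full outside width of the frame.


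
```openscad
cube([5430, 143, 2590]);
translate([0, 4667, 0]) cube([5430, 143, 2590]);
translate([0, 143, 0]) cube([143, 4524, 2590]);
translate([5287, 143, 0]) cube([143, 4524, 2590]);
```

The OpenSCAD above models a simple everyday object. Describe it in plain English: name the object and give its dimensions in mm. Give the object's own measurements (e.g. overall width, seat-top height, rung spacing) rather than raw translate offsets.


The wall frame of a small rectangular building: four walls, each 2590 mm tall and 143 mm thick, enclosing a footprint 5430 mm (x) by 4810 mm (y) outside-to-outside, with no floor or roof. The front and back walls (the −y and +y sides) span the full width; the two side walls fit between them.


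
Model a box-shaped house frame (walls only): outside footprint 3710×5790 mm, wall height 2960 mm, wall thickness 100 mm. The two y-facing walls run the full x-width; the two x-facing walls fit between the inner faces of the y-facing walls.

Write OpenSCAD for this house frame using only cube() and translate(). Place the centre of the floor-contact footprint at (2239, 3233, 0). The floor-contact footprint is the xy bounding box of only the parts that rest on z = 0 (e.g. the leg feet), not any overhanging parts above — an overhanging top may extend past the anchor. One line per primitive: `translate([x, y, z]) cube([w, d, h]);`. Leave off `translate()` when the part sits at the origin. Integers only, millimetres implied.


translate([384, 338, 0]) cube([3710, 100, 2960]);
translate([384, 6028, 0]) cube([3710, 100, 2960]);
translate([384, 438, 0]) cube([100, 5590, 2960]);
translate([3994, 438, 0]) cube([100, 5590, 2960]);


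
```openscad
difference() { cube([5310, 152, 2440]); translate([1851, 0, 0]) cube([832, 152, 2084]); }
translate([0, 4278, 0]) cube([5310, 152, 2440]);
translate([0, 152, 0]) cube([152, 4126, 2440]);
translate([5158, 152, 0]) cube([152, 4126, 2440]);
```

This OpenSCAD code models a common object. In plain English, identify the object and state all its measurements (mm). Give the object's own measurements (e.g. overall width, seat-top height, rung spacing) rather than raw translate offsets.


A single room: four walls, each 2440 mm tall and 152 mm thick, enclosing an outside footprint 5310×4430 mm (x × y), no floor or roof. The front and back walls (−y and +y sides) run the full x-width; the side walls fit between their inner faces. A door opening 832 mm wide and 2084 mm tall is cut through the front wall from the floor up, its −x edge 1851 mm from the wall's −x end.


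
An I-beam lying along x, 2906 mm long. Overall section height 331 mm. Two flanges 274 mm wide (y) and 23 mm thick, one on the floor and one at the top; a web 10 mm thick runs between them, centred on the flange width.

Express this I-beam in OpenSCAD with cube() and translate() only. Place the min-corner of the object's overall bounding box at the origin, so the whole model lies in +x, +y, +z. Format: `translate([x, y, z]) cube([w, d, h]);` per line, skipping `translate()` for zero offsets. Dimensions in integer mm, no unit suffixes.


cube([2906, 274, 23]);
translate([0, 132, 23]) cube([2906, 10, 285]);
translate([0, 0, 308]) cube([2906, 274, 23]);


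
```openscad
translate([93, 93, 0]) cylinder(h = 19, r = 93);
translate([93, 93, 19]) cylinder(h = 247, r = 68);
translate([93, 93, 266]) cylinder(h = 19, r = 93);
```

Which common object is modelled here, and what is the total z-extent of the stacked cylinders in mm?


A spool. The overall height is 285 mm.

Three coaxial cylinders, large–small–large — a spool. Two 19 mm flanges and a 247 mm core give 19 + 247 + 19 = 285 mm.


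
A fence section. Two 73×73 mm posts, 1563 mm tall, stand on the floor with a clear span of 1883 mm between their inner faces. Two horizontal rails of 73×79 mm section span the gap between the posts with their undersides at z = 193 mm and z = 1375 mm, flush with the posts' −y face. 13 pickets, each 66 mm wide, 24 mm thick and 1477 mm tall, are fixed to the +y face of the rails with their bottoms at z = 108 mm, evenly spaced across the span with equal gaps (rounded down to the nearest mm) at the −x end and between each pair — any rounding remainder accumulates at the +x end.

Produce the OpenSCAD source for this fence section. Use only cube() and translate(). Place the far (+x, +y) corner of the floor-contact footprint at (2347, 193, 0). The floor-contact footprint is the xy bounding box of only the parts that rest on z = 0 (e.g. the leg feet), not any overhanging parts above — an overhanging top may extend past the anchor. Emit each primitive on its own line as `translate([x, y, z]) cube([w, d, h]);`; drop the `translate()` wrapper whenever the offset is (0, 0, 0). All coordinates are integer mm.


translate([318, 120, 0]) cube([73, 73, 1563]);
translate([2274, 120, 0]) cube([73, 73, 1563]);
translate([391, 120, 193]) cube([1883, 73, 79]);
translate([391, 120, 1375]) cube([1883, 73, 79]);
translate([464, 193, 108]) cube([66, 24, 1477]);
translate([603, 193, 108]) cube([66, 24, 1477]);
translate([742, 193, 108]) cube([66, 24, 1477]);
translate([881, 193, 108]) cube([66, 24, 1477]);
translate([1020, 193, 108]) cube([66, 24, 1477]);
translate([1159, 193, 108]) cube([66, 24, 1477]);
translate([1298, 193, 108]) cube([66, 24, 1477]);
translate([1437, 193, 108]) cube([66, 24, 1477]);
translate([1576, 193, 108]) cube([66, 24, 1477]);
translate([1715, 193, 108]) cube([66, 24, 1477]);
translate([1854, 193, 108]) cube([66, 24, 1477]);
translate([1993, 193, 108]) cube([66, 24, 1477]);
translate([2132, 193, 108]) cube([66, 24, 1477]);


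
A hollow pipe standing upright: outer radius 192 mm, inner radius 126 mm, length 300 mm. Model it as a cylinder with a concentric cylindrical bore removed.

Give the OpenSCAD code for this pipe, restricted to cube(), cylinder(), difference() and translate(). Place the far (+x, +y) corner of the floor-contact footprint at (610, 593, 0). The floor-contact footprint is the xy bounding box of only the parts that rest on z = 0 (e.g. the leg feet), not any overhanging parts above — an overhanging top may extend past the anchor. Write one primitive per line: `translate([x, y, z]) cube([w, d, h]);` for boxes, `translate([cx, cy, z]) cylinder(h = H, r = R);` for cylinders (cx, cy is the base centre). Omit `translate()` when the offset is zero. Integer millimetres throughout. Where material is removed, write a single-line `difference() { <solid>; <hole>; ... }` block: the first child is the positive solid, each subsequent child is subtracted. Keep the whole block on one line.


difference() { translate([418, 401, 0]) cylinder(h = 300, r = 192); translate([418, 401, 0]) cylinder(h = 300, r = 126); }


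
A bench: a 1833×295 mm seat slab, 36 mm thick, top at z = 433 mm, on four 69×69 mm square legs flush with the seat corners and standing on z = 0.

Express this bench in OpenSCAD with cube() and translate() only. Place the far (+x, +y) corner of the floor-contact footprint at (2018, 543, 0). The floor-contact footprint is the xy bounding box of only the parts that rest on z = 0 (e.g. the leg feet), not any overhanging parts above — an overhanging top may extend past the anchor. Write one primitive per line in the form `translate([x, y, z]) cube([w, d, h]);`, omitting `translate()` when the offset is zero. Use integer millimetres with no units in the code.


// leg_h = 433 − 36 = 397
translate([185, 248, 397]) cube([1833, 295, 36]);
translate([185, 248, 0]) cube([69, 69, 397]);
translate([185, 474, 0]) cube([69, 69, 397]);
translate([1949, 248, 0]) cube([69, 69, 397]);
translate([1949, 474, 0]) cube([69, 69, 397]);


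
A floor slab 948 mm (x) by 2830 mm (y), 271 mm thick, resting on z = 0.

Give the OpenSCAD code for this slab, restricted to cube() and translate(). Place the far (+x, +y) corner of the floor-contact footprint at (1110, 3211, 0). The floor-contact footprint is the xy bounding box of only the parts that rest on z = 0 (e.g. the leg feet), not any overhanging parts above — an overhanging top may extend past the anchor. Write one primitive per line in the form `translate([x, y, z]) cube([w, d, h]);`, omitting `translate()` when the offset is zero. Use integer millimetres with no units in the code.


translate([162, 381, 0]) cube([948, 2830, 271]);


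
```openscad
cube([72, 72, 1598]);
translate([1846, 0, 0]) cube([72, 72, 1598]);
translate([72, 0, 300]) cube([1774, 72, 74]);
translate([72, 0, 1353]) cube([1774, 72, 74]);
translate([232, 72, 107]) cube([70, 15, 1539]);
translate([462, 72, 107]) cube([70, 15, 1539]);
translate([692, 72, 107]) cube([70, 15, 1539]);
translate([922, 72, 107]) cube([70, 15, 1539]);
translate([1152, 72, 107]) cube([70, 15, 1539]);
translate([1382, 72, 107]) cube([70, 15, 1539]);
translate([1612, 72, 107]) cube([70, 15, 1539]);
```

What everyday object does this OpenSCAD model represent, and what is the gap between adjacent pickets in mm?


A fence section. The picket gap is 160 mm.

Two posts, two rails, 7 pickets — a fence section. Span 1774 mm holds 7 pickets of 70 mm with 8 equal gaps: ⌊(1774 − 7·70) / 8⌋ = 160 mm.


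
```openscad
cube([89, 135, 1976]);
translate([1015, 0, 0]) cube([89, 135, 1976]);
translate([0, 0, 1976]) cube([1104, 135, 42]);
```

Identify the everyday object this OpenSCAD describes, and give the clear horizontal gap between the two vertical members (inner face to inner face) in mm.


A door frame. The clear opening width is 926 mm.

Two 1976 mm tall posts with a header on top — a door frame. The left jamb is 89 mm wide at x = 0; the right jamb starts at x = 1015. The clear opening is 1015 − 89 = 926 mm.


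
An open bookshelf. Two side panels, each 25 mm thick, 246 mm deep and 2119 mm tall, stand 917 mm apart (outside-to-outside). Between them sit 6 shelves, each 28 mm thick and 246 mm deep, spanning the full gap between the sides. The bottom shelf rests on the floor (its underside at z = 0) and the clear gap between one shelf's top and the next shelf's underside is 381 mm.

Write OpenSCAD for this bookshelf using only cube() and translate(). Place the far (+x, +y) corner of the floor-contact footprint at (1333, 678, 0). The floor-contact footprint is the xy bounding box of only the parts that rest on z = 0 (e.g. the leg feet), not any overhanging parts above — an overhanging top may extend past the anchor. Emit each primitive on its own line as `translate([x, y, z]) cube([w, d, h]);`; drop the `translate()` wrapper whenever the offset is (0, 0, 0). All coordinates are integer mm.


translate([416, 432, 0]) cube([25, 246, 2119]);
translate([1308, 432, 0]) cube([25, 246, 2119]);
translate([441, 432, 0]) cube([867, 246, 28]);
translate([441, 432, 409]) cube([867, 246, 28]);
translate([441, 432, 818]) cube([867, 246, 28]);
translate([441, 432, 1227]) cube([867, 246, 28]);
translate([441, 432, 1636]) cube([867, 246, 28]);
translate([441, 432, 2045]) cube([867, 246, 28]);


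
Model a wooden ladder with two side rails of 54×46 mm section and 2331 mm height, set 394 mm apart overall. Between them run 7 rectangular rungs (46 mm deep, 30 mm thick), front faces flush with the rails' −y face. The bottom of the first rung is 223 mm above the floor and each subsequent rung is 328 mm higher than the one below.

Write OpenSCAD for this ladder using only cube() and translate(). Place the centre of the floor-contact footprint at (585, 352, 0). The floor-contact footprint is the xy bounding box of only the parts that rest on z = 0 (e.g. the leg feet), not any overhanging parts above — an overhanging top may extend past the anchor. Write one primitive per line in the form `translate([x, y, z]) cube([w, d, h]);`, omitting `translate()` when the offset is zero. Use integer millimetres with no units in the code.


translate([388, 329, 0]) cube([54, 46, 2331]);
translate([728, 329, 0]) cube([54, 46, 2331]);
translate([442, 329, 223]) cube([286, 46, 30]);
translate([442, 329, 551]) cube([286, 46, 30]);
translate([442, 329, 879]) cube([286, 46, 30]);
translate([442, 329, 1207]) cube([286, 46, 30]);
translate([442, 329, 1535]) cube([286, 46, 30]);
translate([442, 329, 1863]) cube([286, 46, 30]);
translate([442, 329, 2191]) cube([286, 46, 30]);


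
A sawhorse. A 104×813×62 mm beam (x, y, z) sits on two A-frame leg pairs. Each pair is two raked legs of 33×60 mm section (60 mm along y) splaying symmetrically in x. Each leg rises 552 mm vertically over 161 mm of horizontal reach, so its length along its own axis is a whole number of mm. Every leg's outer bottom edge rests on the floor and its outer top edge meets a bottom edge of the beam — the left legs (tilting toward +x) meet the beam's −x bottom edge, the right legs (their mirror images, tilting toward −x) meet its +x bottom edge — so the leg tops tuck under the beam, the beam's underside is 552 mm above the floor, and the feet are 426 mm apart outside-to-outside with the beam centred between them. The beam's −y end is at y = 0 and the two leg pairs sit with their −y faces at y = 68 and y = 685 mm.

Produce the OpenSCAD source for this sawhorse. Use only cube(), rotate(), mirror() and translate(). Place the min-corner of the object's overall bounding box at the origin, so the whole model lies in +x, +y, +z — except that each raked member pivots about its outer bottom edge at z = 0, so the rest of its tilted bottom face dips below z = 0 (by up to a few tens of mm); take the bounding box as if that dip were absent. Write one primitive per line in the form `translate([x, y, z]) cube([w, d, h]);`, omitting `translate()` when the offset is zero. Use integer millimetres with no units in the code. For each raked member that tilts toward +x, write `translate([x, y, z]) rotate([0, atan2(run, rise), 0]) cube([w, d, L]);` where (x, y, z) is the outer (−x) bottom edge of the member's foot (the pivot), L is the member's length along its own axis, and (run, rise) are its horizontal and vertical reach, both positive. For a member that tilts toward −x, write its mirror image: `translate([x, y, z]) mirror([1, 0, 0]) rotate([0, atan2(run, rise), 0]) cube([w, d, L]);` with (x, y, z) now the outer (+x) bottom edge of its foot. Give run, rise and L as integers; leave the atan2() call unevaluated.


translate([161, 0, 552]) cube([104, 813, 62]);
translate([0, 68, 0]) rotate([0, atan2(161, 552), 0]) cube([33, 60, 575]);
translate([426, 68, 0]) mirror([1, 0, 0]) rotate([0, atan2(161, 552), 0]) cube([33, 60, 575]);
translate([0, 685, 0]) rotate([0, atan2(161, 552), 0]) cube([33, 60, 575]);
translate([426, 685, 0]) mirror([1, 0, 0]) rotate([0, atan2(161, 552), 0]) cube([33, 60, 575]);


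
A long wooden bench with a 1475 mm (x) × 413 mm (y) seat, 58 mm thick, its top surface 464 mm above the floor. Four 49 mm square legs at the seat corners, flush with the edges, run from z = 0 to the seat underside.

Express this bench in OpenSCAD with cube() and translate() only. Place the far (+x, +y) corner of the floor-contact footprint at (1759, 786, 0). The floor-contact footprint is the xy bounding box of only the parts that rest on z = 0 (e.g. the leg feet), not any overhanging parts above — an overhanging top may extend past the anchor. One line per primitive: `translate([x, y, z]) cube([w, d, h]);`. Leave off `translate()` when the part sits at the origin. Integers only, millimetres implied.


translate([284, 373, 406]) cube([1475, 413, 58]);
translate([284, 373, 0]) cube([49, 49, 406]);
translate([284, 737, 0]) cube([49, 49, 406]);
translate([1710, 373, 0]) cube([49, 49, 406]);
translate([1710, 737, 0]) cube([49, 49, 406]);


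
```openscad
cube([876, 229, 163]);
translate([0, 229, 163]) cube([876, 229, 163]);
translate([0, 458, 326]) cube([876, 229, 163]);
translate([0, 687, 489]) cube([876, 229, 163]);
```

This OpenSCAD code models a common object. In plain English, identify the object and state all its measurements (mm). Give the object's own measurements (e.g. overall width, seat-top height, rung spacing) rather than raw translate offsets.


A straight staircase of 4 solid steps. Each step is 876 mm wide (x), 229 mm deep (y, the going) and 163 mm tall (the rise). The first step rests on the floor; each subsequent step sits one going further in +y and one rise higher in +z, directly behind and above the previous step with no overlap.


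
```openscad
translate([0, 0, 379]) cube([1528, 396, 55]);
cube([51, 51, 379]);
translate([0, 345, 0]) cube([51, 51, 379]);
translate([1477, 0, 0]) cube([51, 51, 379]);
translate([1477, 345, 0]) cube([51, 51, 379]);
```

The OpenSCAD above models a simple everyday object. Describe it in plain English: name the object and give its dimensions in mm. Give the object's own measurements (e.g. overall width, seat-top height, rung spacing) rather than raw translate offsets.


A long wooden bench with a 1528 mm (x) × 396 mm (y) seat, 55 mm thick, its top surface 434 mm above the floor. Four 51 mm square legs at the seat corners, flush with the edges, run from z = 0 to the seat underside.


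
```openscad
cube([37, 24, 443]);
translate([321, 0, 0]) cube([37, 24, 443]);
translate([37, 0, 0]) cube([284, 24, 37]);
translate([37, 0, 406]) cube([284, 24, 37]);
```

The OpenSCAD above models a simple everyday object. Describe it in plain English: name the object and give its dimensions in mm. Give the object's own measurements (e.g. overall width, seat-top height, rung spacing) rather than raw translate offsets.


A rectangular picture frame lying in the x–z plane (depth along y). The opening is 284 mm wide (x) by 369 mm tall (z), surrounded by a border 37 mm wide on all four sides. The frame is 24 mm deep and is made of two full-height vertical stiles with two horizontal rails fitted between them.


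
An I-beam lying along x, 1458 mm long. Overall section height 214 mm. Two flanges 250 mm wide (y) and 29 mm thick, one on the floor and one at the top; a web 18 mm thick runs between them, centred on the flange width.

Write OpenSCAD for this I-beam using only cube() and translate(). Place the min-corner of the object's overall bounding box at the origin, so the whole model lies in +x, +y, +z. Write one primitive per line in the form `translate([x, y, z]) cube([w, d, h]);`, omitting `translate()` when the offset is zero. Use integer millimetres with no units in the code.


cube([1458, 250, 29]);
translate([0, 116, 29]) cube([1458, 18, 156]);
translate([0, 0, 185]) cube([1458, 250, 29]);


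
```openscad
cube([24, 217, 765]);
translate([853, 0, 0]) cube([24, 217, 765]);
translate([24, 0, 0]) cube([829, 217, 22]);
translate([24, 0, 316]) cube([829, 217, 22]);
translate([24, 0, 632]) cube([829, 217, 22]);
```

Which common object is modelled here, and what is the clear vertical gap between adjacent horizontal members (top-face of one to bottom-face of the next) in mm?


A bookshelf. The clear shelf gap is 294 mm.

Two tall side panels with 3 horizontal boards between them — a bookshelf. The first two shelf undersides are at z = 0 and z = 316; with shelf thickness 22, the clear gap is 316 − 0 − 22 = 294 mm.


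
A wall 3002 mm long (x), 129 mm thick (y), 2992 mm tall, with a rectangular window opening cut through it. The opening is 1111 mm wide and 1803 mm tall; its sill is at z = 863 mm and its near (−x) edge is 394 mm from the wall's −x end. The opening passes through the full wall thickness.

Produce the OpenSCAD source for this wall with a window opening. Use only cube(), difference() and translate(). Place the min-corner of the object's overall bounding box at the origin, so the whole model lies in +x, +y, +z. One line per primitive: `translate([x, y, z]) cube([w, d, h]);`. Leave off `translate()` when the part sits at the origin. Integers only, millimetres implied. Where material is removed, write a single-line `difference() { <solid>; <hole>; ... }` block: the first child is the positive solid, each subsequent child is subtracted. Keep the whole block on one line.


difference() { cube([3002, 129, 2992]); translate([394, 0, 863]) cube([1111, 129, 1803]); }


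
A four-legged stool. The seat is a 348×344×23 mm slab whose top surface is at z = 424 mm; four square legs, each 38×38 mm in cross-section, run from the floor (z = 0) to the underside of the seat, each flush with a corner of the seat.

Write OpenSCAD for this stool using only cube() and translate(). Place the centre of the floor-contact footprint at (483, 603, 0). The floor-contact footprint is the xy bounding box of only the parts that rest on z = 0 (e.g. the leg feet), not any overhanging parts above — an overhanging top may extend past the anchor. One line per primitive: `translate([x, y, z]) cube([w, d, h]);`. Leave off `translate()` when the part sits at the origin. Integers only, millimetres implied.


// leg_h = 424 - 23 = 401
translate([309, 431, 401]) cube([348, 344, 23]);
translate([309, 431, 0]) cube([38, 38, 401]);
translate([619, 431, 0]) cube([38, 38, 401]);
translate([309, 737, 0]) cube([38, 38, 401]);
translate([619, 737, 0]) cube([38, 38, 401]);


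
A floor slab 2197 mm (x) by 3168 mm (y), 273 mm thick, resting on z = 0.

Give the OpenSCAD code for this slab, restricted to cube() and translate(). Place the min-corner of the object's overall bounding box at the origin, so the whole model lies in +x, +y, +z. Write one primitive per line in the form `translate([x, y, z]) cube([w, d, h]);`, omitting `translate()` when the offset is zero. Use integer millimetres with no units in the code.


cube([2197, 3168, 273]);


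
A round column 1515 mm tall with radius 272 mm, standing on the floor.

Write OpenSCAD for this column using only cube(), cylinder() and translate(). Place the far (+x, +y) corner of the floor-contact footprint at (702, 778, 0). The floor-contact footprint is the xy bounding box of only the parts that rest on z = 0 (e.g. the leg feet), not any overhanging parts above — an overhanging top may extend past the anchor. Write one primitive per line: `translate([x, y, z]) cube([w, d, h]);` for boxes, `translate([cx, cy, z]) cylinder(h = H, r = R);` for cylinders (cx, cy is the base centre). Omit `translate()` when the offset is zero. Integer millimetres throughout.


translate([430, 506, 0]) cylinder(h = 1515, r = 272);


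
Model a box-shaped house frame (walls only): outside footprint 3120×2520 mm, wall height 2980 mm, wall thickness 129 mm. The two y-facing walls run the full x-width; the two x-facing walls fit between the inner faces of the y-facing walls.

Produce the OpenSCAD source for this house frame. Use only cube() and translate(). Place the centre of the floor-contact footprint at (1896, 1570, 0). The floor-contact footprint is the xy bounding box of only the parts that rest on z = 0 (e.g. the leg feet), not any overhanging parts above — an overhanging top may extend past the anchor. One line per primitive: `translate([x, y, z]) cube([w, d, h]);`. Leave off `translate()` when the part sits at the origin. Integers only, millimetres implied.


translate([336, 310, 0]) cube([3120, 129, 2980]);
translate([336, 2701, 0]) cube([3120, 129, 2980]);
translate([336, 439, 0]) cube([129, 2262, 2980]);
translate([3327, 439, 0]) cube([129, 2262, 2980]);


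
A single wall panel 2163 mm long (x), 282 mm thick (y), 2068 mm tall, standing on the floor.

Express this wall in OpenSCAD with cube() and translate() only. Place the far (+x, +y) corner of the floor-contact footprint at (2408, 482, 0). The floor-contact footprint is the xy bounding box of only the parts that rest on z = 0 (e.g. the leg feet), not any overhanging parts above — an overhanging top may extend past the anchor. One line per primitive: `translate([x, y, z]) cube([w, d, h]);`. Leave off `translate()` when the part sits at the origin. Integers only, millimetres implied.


translate([245, 200, 0]) cube([2163, 282, 2068]);


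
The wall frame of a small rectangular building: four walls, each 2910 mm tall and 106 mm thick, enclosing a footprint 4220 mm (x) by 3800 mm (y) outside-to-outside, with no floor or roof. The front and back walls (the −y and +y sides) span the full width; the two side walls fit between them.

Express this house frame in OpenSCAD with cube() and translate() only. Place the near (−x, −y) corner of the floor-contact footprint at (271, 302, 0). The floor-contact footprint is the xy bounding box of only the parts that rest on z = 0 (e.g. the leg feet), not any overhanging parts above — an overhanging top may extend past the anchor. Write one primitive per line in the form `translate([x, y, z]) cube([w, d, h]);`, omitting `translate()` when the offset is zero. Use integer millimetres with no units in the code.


translate([271, 302, 0]) cube([4220, 106, 2910]);
translate([271, 3996, 0]) cube([4220, 106, 2910]);
translate([271, 408, 0]) cube([106, 3588, 2910]);
translate([4385, 408, 0]) cube([106, 3588, 2910]);


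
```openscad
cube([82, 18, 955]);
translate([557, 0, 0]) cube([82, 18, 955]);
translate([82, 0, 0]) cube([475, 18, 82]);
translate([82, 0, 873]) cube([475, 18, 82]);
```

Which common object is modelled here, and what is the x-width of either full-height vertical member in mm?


A picture frame. The border width is 82 mm.

Four thin pieces enclosing a rectangular opening — a picture frame. The two full-height stiles are 955 mm tall; the top rail sits at z = 873 and is 82 mm tall, so the border above the opening is 955 − 873 = 82 mm, matching the stile x-width.


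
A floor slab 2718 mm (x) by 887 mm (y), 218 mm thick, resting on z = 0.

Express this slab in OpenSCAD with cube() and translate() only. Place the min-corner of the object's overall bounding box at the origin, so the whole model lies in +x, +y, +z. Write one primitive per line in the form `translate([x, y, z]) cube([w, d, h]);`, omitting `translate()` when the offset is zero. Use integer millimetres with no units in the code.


cube([2718, 887, 218]);


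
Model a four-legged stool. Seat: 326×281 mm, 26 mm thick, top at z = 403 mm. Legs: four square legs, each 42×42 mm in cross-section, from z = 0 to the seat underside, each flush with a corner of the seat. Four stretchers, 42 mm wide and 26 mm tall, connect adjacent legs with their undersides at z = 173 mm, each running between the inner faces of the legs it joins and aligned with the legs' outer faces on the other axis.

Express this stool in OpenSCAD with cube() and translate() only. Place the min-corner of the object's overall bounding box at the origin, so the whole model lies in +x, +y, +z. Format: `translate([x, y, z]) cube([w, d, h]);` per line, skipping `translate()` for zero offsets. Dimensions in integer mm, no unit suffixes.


translate([0, 0, 377]) cube([326, 281, 26]);
cube([42, 42, 377]);
translate([284, 0, 0]) cube([42, 42, 377]);
translate([0, 239, 0]) cube([42, 42, 377]);
translate([284, 239, 0]) cube([42, 42, 377]);
translate([42, 0, 173]) cube([242, 42, 26]);
translate([42, 239, 173]) cube([242, 42, 26]);
translate([0, 42, 173]) cube([42, 197, 26]);
translate([284, 42, 173]) cube([42, 197, 26]);


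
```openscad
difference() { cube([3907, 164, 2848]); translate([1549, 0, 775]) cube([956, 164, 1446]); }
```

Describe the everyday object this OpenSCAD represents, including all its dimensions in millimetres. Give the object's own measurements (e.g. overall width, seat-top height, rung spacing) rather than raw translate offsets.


A wall 3907 mm long (x), 164 mm thick (y), 2848 mm tall, with a rectangular window opening cut through it. The opening is 956 mm wide and 1446 mm tall; its sill is at z = 775 mm and its near (−x) edge is 1549 mm from the wall's −x end. The opening passes through the full wall thickness.


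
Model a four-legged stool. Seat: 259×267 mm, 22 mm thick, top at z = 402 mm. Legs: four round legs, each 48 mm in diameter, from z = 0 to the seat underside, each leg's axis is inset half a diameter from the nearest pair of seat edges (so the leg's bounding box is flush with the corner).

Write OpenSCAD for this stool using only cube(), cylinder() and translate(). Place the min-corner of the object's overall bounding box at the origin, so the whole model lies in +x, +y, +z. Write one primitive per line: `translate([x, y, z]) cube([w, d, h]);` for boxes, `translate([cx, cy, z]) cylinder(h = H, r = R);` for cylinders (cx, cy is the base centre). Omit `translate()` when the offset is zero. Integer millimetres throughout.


translate([0, 0, 380]) cube([259, 267, 22]);
translate([24, 24, 0]) cylinder(h = 380, r = 24);
translate([235, 24, 0]) cylinder(h = 380, r = 24);
translate([24, 243, 0]) cylinder(h = 380, r = 24);
translate([235, 243, 0]) cylinder(h = 380, r = 24);


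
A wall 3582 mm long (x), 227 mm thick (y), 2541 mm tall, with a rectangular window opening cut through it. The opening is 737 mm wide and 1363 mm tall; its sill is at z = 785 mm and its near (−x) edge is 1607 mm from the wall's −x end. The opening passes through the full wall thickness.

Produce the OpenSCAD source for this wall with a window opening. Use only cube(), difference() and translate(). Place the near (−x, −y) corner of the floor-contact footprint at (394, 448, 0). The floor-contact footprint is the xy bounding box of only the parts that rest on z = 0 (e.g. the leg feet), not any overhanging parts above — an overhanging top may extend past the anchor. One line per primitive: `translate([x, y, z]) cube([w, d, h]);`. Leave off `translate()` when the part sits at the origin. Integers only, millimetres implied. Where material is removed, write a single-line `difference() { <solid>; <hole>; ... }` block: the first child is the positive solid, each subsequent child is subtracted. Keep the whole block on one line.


difference() { translate([394, 448, 0]) cube([3582, 227, 2541]); translate([2001, 448, 785]) cube([737, 227, 1363]); }


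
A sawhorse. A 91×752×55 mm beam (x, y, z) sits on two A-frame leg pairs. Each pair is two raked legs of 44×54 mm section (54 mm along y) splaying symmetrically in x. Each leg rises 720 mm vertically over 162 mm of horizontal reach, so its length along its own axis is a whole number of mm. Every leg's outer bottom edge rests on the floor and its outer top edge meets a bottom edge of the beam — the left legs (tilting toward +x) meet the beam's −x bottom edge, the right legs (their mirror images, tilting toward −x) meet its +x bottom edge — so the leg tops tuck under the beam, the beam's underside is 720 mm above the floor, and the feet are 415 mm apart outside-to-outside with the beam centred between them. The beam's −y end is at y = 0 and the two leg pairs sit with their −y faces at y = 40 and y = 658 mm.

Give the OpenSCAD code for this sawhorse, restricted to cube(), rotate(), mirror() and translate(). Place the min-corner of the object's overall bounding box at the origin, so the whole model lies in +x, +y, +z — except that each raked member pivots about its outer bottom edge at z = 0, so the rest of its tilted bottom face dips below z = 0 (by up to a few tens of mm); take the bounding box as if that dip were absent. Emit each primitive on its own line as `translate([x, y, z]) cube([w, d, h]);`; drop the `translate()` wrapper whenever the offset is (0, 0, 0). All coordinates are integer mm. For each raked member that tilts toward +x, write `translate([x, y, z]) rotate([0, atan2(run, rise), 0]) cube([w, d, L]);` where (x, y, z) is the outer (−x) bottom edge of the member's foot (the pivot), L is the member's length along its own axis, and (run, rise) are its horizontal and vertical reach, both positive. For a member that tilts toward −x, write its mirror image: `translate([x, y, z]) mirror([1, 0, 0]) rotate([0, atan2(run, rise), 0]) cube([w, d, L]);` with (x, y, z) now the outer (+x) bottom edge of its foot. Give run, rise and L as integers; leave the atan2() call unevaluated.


translate([162, 0, 720]) cube([91, 752, 55]);
translate([0, 40, 0]) rotate([0, atan2(162, 720), 0]) cube([44, 54, 738]);
translate([415, 40, 0]) mirror([1, 0, 0]) rotate([0, atan2(162, 720), 0]) cube([44, 54, 738]);
translate([0, 658, 0]) rotate([0, atan2(162, 720), 0]) cube([44, 54, 738]);
translate([415, 658, 0]) mirror([1, 0, 0]) rotate([0, atan2(162, 720), 0]) cube([44, 54, 738]);


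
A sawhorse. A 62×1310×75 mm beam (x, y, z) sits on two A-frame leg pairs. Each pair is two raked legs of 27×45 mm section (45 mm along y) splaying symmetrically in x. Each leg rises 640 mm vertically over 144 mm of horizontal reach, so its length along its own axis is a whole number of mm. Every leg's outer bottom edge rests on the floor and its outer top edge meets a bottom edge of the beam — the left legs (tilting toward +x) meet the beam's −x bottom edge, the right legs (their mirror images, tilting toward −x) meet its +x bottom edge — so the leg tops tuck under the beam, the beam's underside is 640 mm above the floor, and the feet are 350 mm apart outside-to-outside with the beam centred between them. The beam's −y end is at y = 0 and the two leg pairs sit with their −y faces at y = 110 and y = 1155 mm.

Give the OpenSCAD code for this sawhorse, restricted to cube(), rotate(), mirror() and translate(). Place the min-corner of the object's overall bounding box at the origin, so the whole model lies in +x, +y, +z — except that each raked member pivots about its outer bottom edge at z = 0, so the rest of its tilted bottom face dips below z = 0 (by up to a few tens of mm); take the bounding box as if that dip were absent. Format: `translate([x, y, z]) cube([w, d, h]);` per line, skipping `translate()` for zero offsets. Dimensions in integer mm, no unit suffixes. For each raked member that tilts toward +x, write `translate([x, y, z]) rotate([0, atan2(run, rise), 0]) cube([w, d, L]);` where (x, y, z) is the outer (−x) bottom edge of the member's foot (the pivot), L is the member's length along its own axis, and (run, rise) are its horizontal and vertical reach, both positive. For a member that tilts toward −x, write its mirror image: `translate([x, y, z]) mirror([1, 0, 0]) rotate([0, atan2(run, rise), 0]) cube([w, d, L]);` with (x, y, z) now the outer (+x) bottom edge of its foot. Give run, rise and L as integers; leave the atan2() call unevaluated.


translate([144, 0, 640]) cube([62, 1310, 75]);
translate([0, 110, 0]) rotate([0, atan2(144, 640), 0]) cube([27, 45, 656]);
translate([350, 110, 0]) mirror([1, 0, 0]) rotate([0, atan2(144, 640), 0]) cube([27, 45, 656]);
translate([0, 1155, 0]) rotate([0, atan2(144, 640), 0]) cube([27, 45, 656]);
translate([350, 1155, 0]) mirror([1, 0, 0]) rotate([0, atan2(144, 640), 0]) cube([27, 45, 656]);


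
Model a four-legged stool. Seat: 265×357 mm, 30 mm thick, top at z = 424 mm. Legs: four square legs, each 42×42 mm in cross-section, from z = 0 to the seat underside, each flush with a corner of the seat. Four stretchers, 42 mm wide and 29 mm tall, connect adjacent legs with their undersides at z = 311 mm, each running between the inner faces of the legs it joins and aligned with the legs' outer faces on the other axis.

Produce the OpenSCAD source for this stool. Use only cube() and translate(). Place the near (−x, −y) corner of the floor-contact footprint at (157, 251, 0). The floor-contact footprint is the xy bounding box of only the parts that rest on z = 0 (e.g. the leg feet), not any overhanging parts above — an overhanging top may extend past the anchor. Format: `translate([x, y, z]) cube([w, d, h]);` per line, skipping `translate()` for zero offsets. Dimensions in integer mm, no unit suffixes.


translate([157, 251, 394]) cube([265, 357, 30]);
translate([157, 251, 0]) cube([42, 42, 394]);
translate([380, 251, 0]) cube([42, 42, 394]);
translate([157, 566, 0]) cube([42, 42, 394]);
translate([380, 566, 0]) cube([42, 42, 394]);
translate([199, 251, 311]) cube([181, 42, 29]);
translate([199, 566, 311]) cube([181, 42, 29]);
translate([157, 293, 311]) cube([42, 273, 29]);
translate([380, 293, 311]) cube([42, 273, 29]);


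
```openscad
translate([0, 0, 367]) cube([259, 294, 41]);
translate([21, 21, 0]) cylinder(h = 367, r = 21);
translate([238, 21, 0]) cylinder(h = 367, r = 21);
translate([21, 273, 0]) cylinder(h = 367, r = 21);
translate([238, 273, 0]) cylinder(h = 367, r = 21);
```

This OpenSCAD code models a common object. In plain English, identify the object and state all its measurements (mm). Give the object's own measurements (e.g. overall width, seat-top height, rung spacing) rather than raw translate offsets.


A four-legged stool. The seat is a 259×294×41 mm slab whose top surface is at z = 408 mm; four round legs, each 42 mm in diameter, run from the floor (z = 0) to the underside of the seat, each leg's axis is inset half a diameter from the nearest pair of seat edges (so the leg's bounding box is flush with the corner).


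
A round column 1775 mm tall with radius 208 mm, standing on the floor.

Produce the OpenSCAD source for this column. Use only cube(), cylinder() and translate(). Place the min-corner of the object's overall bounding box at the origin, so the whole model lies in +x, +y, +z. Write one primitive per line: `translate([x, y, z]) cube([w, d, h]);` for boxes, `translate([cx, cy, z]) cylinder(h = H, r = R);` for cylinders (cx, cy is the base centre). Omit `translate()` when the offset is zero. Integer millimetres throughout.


translate([208, 208, 0]) cylinder(h = 1775, r = 208);
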